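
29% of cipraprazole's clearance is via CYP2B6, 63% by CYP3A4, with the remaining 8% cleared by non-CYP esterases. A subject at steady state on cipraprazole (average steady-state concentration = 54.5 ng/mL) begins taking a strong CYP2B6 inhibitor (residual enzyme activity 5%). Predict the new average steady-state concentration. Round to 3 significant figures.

The CYP2B6 pathway (29% of clearance) falls to 0.05× activity: 0.29 × 0.05 = 0.0145.
CYP3A4 (63%) and the residual 8% are unaffected.
CL_new/CL_old = 0.0145 + 0.63 + 0.08 = 0.7245.
With dosing unchanged, average steady-state concentration scales as 1/CL: 54.5 / 0.7245 = 75.2 ng/mL.

75.2 ng/mL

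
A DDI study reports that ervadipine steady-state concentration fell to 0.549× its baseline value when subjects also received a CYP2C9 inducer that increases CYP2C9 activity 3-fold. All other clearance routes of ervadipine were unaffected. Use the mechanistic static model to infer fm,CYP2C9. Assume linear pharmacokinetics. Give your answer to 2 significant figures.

CL'/CL = 1 / 0.549 = 1.821
3·fm + (1 − fm) = 1.821
fm = (1.821 − 1) / (3 − 1) = 0.41

0.41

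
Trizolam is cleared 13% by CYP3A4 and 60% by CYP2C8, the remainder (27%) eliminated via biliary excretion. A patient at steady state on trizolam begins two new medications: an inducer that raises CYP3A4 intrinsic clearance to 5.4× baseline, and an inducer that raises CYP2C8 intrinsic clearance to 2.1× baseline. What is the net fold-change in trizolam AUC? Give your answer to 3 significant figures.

0.448

CYP3A4: 0.13 × 5.4 = 0.702
CYP2C8: 0.6 × 2.1 = 1.26
Other: 0.27 (unchanged)
CL_new/CL_old = 0.702 + 1.26 + 0.27 = 2.232.
Because AUC varies inversely with clearance, the combined effect is 1 / 2.232 = 0.448.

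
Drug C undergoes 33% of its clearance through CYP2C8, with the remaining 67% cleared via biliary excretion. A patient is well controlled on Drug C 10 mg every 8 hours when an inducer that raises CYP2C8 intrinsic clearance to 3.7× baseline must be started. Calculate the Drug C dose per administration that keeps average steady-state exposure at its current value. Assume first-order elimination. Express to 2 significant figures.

19 mg

The CYP2C8 pathway (33% of clearance) rises to 3.7× activity: 0.33 × 3.7 = 1.221.
The remaining 67% of clearance is unaffected.
CL_new/CL_old = 1.221 + 0.67 = 1.891.
Exposure is unchanged when dose changes in proportion to clearance. New dose = 10 mg × 1.891 = 19 mg.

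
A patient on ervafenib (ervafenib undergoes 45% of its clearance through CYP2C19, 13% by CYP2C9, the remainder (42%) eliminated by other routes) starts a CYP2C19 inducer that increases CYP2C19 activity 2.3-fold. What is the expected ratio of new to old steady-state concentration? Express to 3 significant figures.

The CYP2C19 pathway (45% of clearance) rises to 2.3× activity: 0.45 × 2.3 = 1.035.
CYP2C9 (13%) and the residual 42% are unaffected.
CL_new/CL_old = 1.035 + 0.13 + 0.42 = 1.585.
Since steady-state concentration ∝ 1/CL, the ratio is 1 / 1.585 = 0.631.

0.631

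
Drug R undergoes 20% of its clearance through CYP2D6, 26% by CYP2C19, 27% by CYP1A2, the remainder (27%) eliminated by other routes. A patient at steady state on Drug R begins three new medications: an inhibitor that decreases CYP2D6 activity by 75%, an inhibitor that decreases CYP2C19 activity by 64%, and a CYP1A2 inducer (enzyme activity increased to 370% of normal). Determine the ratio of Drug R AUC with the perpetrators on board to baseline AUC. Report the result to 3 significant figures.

0.708

The CYP2D6 pathway (20% of clearance) falls to 0.25× activity: 0.2 × 0.25 = 0.05.
The CYP2C19 pathway (26% of clearance) falls to 0.36× activity: 0.26 × 0.36 = 0.0936.
The CYP1A2 pathway (27% of clearance) rises to 3.7× activity: 0.27 × 3.7 = 0.999.
Non-CYP routes (27%) are unchanged.
CL_new/CL_old = 0.05 + 0.0936 + 0.999 + 0.27 = 1.4126.
Net AUC ratio = 1 / 1.4126 = 0.708.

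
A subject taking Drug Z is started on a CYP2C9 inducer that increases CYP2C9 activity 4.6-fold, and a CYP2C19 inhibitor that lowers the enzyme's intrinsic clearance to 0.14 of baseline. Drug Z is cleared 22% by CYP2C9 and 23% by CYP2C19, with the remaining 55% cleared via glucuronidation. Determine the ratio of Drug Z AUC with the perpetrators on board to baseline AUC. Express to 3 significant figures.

0.627

The CYP2C9 pathway (22% of clearance) is boosted to 4.6× activity: 0.22 × 4.6 = 1.012.
The CYP2C19 pathway (23% of clearance) drops to 0.14× activity: 0.23 × 0.14 = 0.0322.
Non-CYP routes (55%) are unchanged.
Relative clearance = 1.012 + 0.0322 + 0.55 = 1.5942.
AUC ∝ 1/CL: fold-change = 1 / 1.5942 = 0.627.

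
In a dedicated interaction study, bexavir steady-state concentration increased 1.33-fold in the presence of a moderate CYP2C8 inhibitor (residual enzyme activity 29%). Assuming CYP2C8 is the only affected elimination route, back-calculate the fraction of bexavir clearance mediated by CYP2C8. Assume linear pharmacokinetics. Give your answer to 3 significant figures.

0.349

Call the CYP2C8 fraction fm. After the interaction, CL_new/CL_old = fm × 0.29 + (1 − fm).
Steady-state concentration ratio = 1 / (new CL fraction), so new CL fraction = 1 / 1.33 = 0.7519.
fm × 0.29 + 1 − fm = 0.7519  ⇒  fm × (0.29 − 1) = −0.2481  ⇒  fm = 0.349.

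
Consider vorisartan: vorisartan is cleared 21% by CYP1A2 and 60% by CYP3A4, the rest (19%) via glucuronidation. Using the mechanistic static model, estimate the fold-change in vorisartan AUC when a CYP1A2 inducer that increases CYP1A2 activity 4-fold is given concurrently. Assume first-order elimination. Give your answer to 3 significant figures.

CYP1A2: 0.21 × 4 = 0.84
CYP3A4: 0.6 (unchanged)
Other: 0.19 (unchanged)
CL_new/CL_old = 0.84 + 0.6 + 0.19 = 1.63.
AUC is inversely proportional to clearance, so the fold-change is 1 / 1.63 = 0.613.

0.613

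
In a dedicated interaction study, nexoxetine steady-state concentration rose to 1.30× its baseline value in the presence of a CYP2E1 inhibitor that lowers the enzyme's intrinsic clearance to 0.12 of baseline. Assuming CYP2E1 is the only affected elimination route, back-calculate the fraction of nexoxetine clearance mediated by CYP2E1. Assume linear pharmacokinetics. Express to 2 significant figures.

0.26

CL'/CL = 1 / 1.30 = 0.7692
0.12·fm + (1 − fm) = 0.7692
fm = (0.7692 − 1) / (0.12 − 1) = 0.26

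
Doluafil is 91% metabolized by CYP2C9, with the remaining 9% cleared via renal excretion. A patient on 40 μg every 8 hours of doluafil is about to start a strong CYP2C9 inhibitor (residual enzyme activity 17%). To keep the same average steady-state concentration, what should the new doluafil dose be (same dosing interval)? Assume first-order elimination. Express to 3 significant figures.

9.79 μg

The CYP2C9 pathway (91% of clearance) drops to 0.17× activity: 0.91 × 0.17 = 0.1547.
Non-CYP routes (9%) are unchanged.
CL_new/CL_old = 0.1547 + 0.09 = 0.2447.
To maintain the same steady-state level, dose must scale with clearance: new dose = 40 × 0.2447 = 9.79 μg.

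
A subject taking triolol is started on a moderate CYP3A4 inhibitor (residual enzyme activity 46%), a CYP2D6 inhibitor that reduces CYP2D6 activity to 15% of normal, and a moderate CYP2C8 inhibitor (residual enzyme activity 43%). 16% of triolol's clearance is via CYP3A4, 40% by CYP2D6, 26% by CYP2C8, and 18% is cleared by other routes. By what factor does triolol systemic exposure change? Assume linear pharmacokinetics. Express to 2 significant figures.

2.4

The CYP3A4 pathway (16% of clearance) is reduced to 0.46× activity: 0.16 × 0.46 = 0.0736.
The CYP2D6 pathway (40% of clearance) falls to 0.15× activity: 0.4 × 0.15 = 0.06.
The CYP2C8 pathway (26% of clearance) is reduced to 0.43× activity: 0.26 × 0.43 = 0.1118.
Non-CYP routes (18%) are unchanged.
Relative clearance = 0.0736 + 0.06 + 0.1118 + 0.18 = 0.4254.
Net systemic exposure ratio = 1 / 0.4254 = 2.4.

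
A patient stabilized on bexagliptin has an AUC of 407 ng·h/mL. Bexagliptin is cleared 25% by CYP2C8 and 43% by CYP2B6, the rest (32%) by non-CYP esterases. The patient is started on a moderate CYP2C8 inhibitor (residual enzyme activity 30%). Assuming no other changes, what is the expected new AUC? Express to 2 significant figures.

4.9 × 10² ng·h/mL

The CYP2C8 pathway (25% of clearance) drops to 0.3× activity: 0.25 × 0.3 = 0.075.
CYP2B6 (43%) and the residual 32% are unaffected.
Relative clearance = 0.075 + 0.43 + 0.32 = 0.825.
AUC ∝ 1/CL, so new value = 407 / 0.825 = 4.9 × 10² ng·h/mL.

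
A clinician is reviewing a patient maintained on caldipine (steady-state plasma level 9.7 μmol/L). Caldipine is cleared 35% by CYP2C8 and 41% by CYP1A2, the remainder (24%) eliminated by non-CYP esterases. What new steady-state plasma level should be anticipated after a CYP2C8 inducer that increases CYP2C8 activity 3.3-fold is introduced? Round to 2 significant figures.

The CYP2C8 pathway (35% of clearance) increases to 3.3× activity: 0.35 × 3.3 = 1.155.
CYP1A2 (41%) and the residual 24% are unaffected.
New clearance relative to baseline: 1.155 + 0.41 + 0.24 = 1.805.
With dosing unchanged, steady-state plasma level scales as 1/CL: 9.7 / 1.805 = 5.4 μmol/L.

5.4 μmol/L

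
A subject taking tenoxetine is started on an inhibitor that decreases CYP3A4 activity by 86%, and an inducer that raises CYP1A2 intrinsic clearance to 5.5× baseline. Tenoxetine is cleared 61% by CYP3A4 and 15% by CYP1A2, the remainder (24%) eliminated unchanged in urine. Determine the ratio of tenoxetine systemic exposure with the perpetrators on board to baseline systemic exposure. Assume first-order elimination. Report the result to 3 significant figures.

0.869

The CYP3A4 pathway (61% of clearance) is reduced to 0.14× activity: 0.61 × 0.14 = 0.0854.
The CYP1A2 pathway (15% of clearance) is boosted to 5.5× activity: 0.15 × 5.5 = 0.825.
Non-CYP routes (24%) are unchanged.
CL_new/CL_old = 0.0854 + 0.825 + 0.24 = 1.1504.
Net systemic exposure ratio = 1 / 1.1504 = 0.869.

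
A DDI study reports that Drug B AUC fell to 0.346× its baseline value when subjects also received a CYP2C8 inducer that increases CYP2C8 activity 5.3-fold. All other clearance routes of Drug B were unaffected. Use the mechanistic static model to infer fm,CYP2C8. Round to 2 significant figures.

0.44

Let fm be the CYP2C8 fraction. New clearance relative to baseline = fm × 5.3 + (1 − fm).
AUC ratio = 1 / (new CL fraction), so new CL fraction = 1 / 0.346 = 2.89.
fm × 5.3 + 1 − fm = 2.89  ⇒  fm × (5.3 − 1) = 1.89  ⇒  fm = 0.44.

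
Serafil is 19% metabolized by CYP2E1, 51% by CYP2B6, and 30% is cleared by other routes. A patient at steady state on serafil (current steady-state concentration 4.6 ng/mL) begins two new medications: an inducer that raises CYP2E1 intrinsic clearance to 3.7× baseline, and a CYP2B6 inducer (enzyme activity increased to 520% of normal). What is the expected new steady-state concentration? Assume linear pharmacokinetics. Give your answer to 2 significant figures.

1.3 ng/mL

CYP2E1: 0.19 × 3.7 = 0.703
CYP2B6: 0.51 × 5.2 = 2.652
Other: 0.3 (unchanged)
CL_new/CL_old = 0.703 + 2.652 + 0.3 = 3.655.
Steady-state concentration ∝ 1/CL: new value = 4.6 / 3.655 = 1.3 ng/mL.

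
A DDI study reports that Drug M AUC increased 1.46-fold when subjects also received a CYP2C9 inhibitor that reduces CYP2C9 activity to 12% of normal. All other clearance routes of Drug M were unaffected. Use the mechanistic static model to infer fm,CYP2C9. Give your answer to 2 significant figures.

0.36

CL'/CL = 1 / 1.46 = 0.6849
0.12·fm + (1 − fm) = 0.6849
fm = (0.6849 − 1) / (0.12 − 1) = 0.36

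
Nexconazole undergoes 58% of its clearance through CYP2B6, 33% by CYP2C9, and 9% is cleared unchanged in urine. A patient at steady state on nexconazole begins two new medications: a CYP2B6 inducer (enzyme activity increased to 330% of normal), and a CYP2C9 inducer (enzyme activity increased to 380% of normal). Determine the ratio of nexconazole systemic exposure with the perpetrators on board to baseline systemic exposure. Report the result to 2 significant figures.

The CYP2B6 pathway (58% of clearance) increases to 3.3× activity: 0.58 × 3.3 = 1.914.
The CYP2C9 pathway (33% of clearance) increases to 3.8× activity: 0.33 × 3.8 = 1.254.
Non-CYP routes (9%) are unchanged.
New clearance relative to baseline: 1.914 + 1.254 + 0.09 = 3.258.
Because systemic exposure varies inversely with clearance, the combined effect is 1 / 3.258 = 0.31.

0.31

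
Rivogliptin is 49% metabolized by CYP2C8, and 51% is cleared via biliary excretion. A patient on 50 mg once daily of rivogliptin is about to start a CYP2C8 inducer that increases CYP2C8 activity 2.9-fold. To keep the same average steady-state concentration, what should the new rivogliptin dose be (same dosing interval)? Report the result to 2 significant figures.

The CYP2C8 pathway (49% of clearance) increases to 2.9× activity: 0.49 × 2.9 = 1.421.
The remaining 51% of clearance is unaffected.
CL_new/CL_old = 1.421 + 0.51 = 1.931.
Css,avg = (dose rate)/CL, so holding Css fixed requires dose ∝ CL: 50 × 1.931 = 97 mg.

97 mg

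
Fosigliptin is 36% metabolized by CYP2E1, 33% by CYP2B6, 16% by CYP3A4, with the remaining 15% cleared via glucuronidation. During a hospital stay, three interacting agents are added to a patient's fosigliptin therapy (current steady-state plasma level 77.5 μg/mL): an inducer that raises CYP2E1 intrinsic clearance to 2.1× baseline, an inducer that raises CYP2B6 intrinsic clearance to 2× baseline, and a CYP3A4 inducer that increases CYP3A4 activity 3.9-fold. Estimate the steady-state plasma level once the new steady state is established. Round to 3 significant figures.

35.4 μg/mL

The CYP2E1 pathway (36% of clearance) increases to 2.1× activity: 0.36 × 2.1 = 0.756.
The CYP2B6 pathway (33% of clearance) increases to 2× activity: 0.33 × 2 = 0.66.
The CYP3A4 pathway (16% of clearance) is boosted to 3.9× activity: 0.16 × 3.9 = 0.624.
Non-CYP routes (15%) are unchanged.
Relative clearance = 0.756 + 0.66 + 0.624 + 0.15 = 2.19.
Steady-state plasma level ∝ 1/CL: new value = 77.5 / 2.19 = 35.4 μg/mL.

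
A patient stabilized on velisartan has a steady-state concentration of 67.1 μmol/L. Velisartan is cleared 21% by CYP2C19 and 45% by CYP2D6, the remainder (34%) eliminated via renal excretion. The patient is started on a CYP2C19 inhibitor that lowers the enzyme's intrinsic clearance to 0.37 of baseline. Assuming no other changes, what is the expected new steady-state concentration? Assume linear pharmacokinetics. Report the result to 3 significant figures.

The CYP2C19 pathway (21% of clearance) drops to 0.37× activity: 0.21 × 0.37 = 0.0777.
CYP2D6 (45%) and the residual 34% are unaffected.
CL_new/CL_old = 0.0777 + 0.45 + 0.34 = 0.8677.
Steady-state concentration ∝ 1/CL, so new value = 67.1 / 0.8677 = 77.3 μmol/L.

77.3 μmol/L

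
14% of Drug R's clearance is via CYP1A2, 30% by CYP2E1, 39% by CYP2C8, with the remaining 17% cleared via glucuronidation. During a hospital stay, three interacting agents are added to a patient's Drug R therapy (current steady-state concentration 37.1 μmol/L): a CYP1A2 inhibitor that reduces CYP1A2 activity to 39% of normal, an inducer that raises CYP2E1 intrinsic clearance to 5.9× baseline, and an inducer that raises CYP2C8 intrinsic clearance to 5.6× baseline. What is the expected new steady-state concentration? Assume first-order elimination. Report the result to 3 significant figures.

The CYP1A2 pathway (14% of clearance) is reduced to 0.39× activity: 0.14 × 0.39 = 0.0546.
The CYP2E1 pathway (30% of clearance) rises to 5.9× activity: 0.3 × 5.9 = 1.77.
The CYP2C8 pathway (39% of clearance) increases to 5.6× activity: 0.39 × 5.6 = 2.184.
The remaining 17% of clearance is unaffected.
New clearance relative to baseline: 0.0546 + 1.77 + 2.184 + 0.17 = 4.1786.
Dividing the baseline by the relative clearance: 37.1 / 4.1786 = 8.88 μmol/L.

8.88 μmol/L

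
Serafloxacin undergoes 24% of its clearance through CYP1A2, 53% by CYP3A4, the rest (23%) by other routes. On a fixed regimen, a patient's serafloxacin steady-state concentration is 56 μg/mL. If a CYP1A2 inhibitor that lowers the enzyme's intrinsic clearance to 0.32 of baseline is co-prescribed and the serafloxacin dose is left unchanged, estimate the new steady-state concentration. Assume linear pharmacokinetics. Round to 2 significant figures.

The CYP1A2 pathway (24% of clearance) drops to 0.32× activity: 0.24 × 0.32 = 0.0768.
CYP3A4 (53%) and the residual 23% are unaffected.
New clearance relative to baseline: 0.0768 + 0.53 + 0.23 = 0.8368.
Steady-state concentration ∝ 1/CL, so new value = 56 / 0.8368 = 67 μg/mL.

67 μg/mL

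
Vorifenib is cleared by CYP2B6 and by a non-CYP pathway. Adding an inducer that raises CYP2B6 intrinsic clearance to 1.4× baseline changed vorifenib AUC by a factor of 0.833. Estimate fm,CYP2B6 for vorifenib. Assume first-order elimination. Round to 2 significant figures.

0.50

CL'/CL = 1 / 0.833 = 1.2
1.4·fm + (1 − fm) = 1.2
fm = (1.2 − 1) / (1.4 − 1) = 0.50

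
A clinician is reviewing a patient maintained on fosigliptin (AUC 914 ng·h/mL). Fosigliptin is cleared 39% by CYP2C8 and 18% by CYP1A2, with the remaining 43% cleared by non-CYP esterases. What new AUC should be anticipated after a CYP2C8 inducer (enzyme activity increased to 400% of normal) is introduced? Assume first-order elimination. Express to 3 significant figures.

421 ng·h/mL

The CYP2C8 pathway (39% of clearance) increases to 4× activity: 0.39 × 4 = 1.56.
CYP1A2 (18%) and the residual 43% are unaffected.
Relative clearance = 1.56 + 0.18 + 0.43 = 2.17.
AUC ∝ 1/CL, so new value = 914 / 2.17 = 421 ng·h/mL.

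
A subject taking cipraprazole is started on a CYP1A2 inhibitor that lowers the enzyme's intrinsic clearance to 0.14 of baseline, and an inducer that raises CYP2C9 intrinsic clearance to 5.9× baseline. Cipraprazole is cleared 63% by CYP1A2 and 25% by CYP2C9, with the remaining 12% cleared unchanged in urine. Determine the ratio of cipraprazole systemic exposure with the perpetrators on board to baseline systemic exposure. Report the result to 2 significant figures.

The CYP1A2 pathway (63% of clearance) is reduced to 0.14× activity: 0.63 × 0.14 = 0.0882.
The CYP2C9 pathway (25% of clearance) increases to 5.9× activity: 0.25 × 5.9 = 1.475.
The remaining 12% of clearance is unaffected.
Relative clearance = 0.0882 + 1.475 + 0.12 = 1.6832.
Systemic exposure ∝ 1/CL: fold-change = 1 / 1.6832 = 0.59.

0.59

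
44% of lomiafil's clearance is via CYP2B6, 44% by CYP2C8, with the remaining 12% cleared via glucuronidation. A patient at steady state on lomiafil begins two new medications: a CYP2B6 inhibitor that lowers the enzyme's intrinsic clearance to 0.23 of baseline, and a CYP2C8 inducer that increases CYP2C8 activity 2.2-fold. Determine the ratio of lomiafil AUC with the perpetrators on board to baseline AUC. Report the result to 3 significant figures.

CYP2B6: 0.44 × 0.23 = 0.1012
CYP2C8: 0.44 × 2.2 = 0.968
Other: 0.12 (unchanged)
Relative clearance = 0.1012 + 0.968 + 0.12 = 1.1892.
Because AUC varies inversely with clearance, the combined effect is 1 / 1.1892 = 0.841.

0.841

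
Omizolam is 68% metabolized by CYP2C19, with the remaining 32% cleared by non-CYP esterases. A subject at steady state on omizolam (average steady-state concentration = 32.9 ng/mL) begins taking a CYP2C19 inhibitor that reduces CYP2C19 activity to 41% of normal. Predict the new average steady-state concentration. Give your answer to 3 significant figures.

54.9 ng/mL

The CYP2C19 pathway (68% of clearance) falls to 0.41× activity: 0.68 × 0.41 = 0.2788.
Non-CYP routes (32%) are unchanged.
New clearance relative to baseline: 0.2788 + 0.32 = 0.5988.
New average steady-state concentration = baseline ÷ relative clearance = 32.9 / 0.5988 = 54.9 ng/mL.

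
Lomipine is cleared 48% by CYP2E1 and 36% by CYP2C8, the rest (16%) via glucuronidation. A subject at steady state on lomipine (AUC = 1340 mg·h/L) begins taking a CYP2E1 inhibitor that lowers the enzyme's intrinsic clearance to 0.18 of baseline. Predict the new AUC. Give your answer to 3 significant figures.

2.21 × 10³ mg·h/L

CYP2E1: 0.48 × 0.18 = 0.0864
CYP2C8: 0.36 (unchanged)
Other: 0.16 (unchanged)
Relative clearance = 0.0864 + 0.36 + 0.16 = 0.6064.
With dosing unchanged, AUC scales as 1/CL: 1340 / 0.6064 = 2.21 × 10³ mg·h/L.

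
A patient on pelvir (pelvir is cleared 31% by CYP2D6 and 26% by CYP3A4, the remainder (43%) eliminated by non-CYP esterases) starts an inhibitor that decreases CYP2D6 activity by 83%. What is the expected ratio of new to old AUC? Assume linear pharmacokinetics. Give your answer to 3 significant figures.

The CYP2D6 pathway (31% of clearance) drops to 0.17× activity: 0.31 × 0.17 = 0.0527.
CYP3A4 (26%) and the residual 43% are unaffected.
New clearance relative to baseline: 0.0527 + 0.26 + 0.43 = 0.7427.
AUC is inversely proportional to clearance, so the fold-change is 1 / 0.7427 = 1.35.

1.35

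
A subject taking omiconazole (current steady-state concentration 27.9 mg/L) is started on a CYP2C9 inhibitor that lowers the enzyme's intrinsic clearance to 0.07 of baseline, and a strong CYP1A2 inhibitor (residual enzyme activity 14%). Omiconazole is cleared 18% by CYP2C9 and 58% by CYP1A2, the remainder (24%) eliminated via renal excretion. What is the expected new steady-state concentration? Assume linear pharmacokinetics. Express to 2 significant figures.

CYP2C9: 0.18 × 0.07 = 0.0126
CYP1A2: 0.58 × 0.14 = 0.0812
Other: 0.24 (unchanged)
Relative clearance = 0.0126 + 0.0812 + 0.24 = 0.3338.
Dividing the baseline by the relative clearance: 27.9 / 0.3338 = 84 mg/L.

84 mg/L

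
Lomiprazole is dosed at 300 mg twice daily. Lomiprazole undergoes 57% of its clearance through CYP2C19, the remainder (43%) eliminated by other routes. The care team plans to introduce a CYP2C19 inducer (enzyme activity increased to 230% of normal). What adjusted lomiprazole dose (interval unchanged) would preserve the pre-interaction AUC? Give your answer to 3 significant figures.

522 mg

The CYP2C19 pathway (57% of clearance) rises to 2.3× activity: 0.57 × 2.3 = 1.311.
Non-CYP routes (43%) are unchanged.
CL_new/CL_old = 1.311 + 0.43 = 1.741.
To maintain the same steady-state level, dose must scale with clearance: new dose = 300 × 1.741 = 522 mg.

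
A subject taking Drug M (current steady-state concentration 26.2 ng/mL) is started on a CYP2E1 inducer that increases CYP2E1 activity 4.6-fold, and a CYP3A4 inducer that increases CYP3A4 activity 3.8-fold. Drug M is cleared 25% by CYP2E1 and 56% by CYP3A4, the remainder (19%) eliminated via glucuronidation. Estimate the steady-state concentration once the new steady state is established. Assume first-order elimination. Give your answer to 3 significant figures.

7.55 ng/mL

The CYP2E1 pathway (25% of clearance) increases to 4.6× activity: 0.25 × 4.6 = 1.15.
The CYP3A4 pathway (56% of clearance) increases to 3.8× activity: 0.56 × 3.8 = 2.128.
Non-CYP routes (19%) are unchanged.
New clearance relative to baseline: 1.15 + 2.128 + 0.19 = 3.468.
Steady-state concentration ∝ 1/CL: new value = 26.2 / 3.468 = 7.55 ng/mL.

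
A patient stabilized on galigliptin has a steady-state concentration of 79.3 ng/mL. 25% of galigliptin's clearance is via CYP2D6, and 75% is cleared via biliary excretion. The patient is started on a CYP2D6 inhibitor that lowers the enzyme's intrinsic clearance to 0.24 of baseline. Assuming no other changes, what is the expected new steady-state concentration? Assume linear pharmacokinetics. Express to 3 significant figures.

97.9 ng/mL

The CYP2D6 pathway (25% of clearance) falls to 0.24× activity: 0.25 × 0.24 = 0.06.
The remaining 75% of clearance is unaffected.
New clearance relative to baseline: 0.06 + 0.75 = 0.81.
New steady-state concentration = baseline ÷ relative clearance = 79.3 / 0.81 = 97.9 ng/mL.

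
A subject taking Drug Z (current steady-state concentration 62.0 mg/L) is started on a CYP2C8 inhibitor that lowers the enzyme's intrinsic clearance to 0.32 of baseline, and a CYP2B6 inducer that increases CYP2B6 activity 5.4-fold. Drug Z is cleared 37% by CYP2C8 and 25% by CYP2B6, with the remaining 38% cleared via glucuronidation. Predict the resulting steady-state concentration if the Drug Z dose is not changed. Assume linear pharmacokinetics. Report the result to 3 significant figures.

The CYP2C8 pathway (37% of clearance) falls to 0.32× activity: 0.37 × 0.32 = 0.1184.
The CYP2B6 pathway (25% of clearance) rises to 5.4× activity: 0.25 × 5.4 = 1.35.
Non-CYP routes (38%) are unchanged.
New clearance relative to baseline: 0.1184 + 1.35 + 0.38 = 1.8484.
New steady-state concentration = 62.0 / 1.8484 = 33.5 mg/L (concentration scales inversely with clearance).

33.5 mg/L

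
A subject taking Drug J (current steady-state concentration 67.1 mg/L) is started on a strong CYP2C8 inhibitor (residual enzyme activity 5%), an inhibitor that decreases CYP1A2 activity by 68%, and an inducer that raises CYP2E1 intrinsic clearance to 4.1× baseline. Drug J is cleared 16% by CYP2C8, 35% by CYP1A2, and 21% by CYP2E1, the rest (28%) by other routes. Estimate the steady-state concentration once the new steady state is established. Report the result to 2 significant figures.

53 mg/L

The CYP2C8 pathway (16% of clearance) drops to 0.05× activity: 0.16 × 0.05 = 0.008.
The CYP1A2 pathway (35% of clearance) falls to 0.32× activity: 0.35 × 0.32 = 0.112.
The CYP2E1 pathway (21% of clearance) increases to 4.1× activity: 0.21 × 4.1 = 0.861.
Non-CYP routes (28%) are unchanged.
CL_new/CL_old = 0.008 + 0.112 + 0.861 + 0.28 = 1.261.
New steady-state concentration = 67.1 / 1.261 = 53 mg/L (concentration scales inversely with clearance).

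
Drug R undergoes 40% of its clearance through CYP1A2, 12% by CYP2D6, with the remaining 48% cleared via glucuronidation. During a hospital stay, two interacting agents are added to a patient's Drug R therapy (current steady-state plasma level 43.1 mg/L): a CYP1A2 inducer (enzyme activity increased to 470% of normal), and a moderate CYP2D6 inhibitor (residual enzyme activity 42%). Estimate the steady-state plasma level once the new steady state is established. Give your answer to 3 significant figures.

The CYP1A2 pathway (40% of clearance) rises to 4.7× activity: 0.4 × 4.7 = 1.88.
The CYP2D6 pathway (12% of clearance) drops to 0.42× activity: 0.12 × 0.42 = 0.0504.
The remaining 48% of clearance is unaffected.
New clearance relative to baseline: 1.88 + 0.0504 + 0.48 = 2.4104.
New steady-state plasma level = 43.1 / 2.4104 = 17.9 mg/L (concentration scales inversely with clearance).

17.9 mg/L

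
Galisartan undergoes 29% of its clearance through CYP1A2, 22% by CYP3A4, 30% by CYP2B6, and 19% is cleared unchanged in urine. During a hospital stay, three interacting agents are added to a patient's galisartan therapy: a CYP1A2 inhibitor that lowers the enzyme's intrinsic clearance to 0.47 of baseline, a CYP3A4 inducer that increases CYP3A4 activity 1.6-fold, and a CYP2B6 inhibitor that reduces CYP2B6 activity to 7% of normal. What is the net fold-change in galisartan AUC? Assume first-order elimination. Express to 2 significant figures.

1.4

The CYP1A2 pathway (29% of clearance) drops to 0.47× activity: 0.29 × 0.47 = 0.1363.
The CYP3A4 pathway (22% of clearance) increases to 1.6× activity: 0.22 × 1.6 = 0.352.
The CYP2B6 pathway (30% of clearance) falls to 0.07× activity: 0.3 × 0.07 = 0.021.
The remaining 19% of clearance is unaffected.
New clearance relative to baseline: 0.1363 + 0.352 + 0.021 + 0.19 = 0.6993.
Net AUC ratio = 1 / 0.6993 = 1.4.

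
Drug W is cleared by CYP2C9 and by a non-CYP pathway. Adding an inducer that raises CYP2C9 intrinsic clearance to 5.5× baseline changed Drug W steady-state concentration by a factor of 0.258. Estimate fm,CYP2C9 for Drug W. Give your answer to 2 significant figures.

CL'/CL = 1 / 0.258 = 3.876
5.5·fm + (1 − fm) = 3.876
fm = (3.876 − 1) / (5.5 − 1) = 0.64

0.64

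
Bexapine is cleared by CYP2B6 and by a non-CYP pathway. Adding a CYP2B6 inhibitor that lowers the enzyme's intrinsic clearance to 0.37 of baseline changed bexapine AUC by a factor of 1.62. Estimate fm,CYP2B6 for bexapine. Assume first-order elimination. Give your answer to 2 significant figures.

Call the CYP2B6 fraction fm. After the interaction, CL_new/CL_old = fm × 0.37 + (1 − fm).
AUC ratio = 1 / (new CL fraction), so new CL fraction = 1 / 1.62 = 0.6173.
fm × 0.37 + 1 − fm = 0.6173  ⇒  fm × (0.37 − 1) = −0.3827  ⇒  fm = 0.61.

0.61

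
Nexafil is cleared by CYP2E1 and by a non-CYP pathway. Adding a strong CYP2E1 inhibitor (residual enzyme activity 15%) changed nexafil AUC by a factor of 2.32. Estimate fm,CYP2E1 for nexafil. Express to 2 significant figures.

0.67

Let fm be the CYP2E1 fraction. New clearance relative to baseline = fm × 0.15 + (1 − fm).
AUC ratio = 1 / (new CL fraction), so new CL fraction = 1 / 2.32 = 0.431.
fm × 0.15 + 1 − fm = 0.431  ⇒  fm × (0.15 − 1) = −0.569  ⇒  fm = 0.67.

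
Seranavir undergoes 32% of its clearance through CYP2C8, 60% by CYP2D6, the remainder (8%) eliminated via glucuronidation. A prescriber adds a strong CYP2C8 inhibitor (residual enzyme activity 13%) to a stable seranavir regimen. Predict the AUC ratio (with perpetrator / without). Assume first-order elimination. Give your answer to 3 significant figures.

1.39

CYP2C8: 0.32 × 0.13 = 0.0416
CYP2D6: 0.6 (unchanged)
Other: 0.08 (unchanged)
New clearance relative to baseline: 0.0416 + 0.6 + 0.08 = 0.7216.
Since AUC ∝ 1/CL, the ratio is 1 / 0.7216 = 1.39.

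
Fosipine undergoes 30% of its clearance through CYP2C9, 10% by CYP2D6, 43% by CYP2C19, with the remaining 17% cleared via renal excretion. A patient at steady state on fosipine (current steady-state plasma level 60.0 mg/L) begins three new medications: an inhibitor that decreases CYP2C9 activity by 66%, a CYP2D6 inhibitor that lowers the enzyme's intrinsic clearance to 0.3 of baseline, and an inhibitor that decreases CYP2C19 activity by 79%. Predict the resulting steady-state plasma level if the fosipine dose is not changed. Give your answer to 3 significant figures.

153 mg/L

The CYP2C9 pathway (30% of clearance) falls to 0.34× activity: 0.3 × 0.34 = 0.102.
The CYP2D6 pathway (10% of clearance) is reduced to 0.3× activity: 0.1 × 0.3 = 0.03.
The CYP2C19 pathway (43% of clearance) is reduced to 0.21× activity: 0.43 × 0.21 = 0.0903.
The remaining 17% of clearance is unaffected.
Relative clearance = 0.102 + 0.03 + 0.0903 + 0.17 = 0.3923.
Steady-state plasma level ∝ 1/CL: new value = 60.0 / 0.3923 = 153 mg/L.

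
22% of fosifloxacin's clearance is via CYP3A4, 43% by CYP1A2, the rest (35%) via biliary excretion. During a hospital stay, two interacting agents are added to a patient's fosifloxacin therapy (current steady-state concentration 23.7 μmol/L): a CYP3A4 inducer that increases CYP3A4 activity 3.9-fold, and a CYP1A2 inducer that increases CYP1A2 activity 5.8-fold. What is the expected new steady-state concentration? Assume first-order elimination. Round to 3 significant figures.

CYP3A4: 0.22 × 3.9 = 0.858
CYP1A2: 0.43 × 5.8 = 2.494
Other: 0.35 (unchanged)
Relative clearance = 0.858 + 2.494 + 0.35 = 3.702.
Steady-state concentration ∝ 1/CL: new value = 23.7 / 3.702 = 6.40 μmol/L.

6.40 μmol/L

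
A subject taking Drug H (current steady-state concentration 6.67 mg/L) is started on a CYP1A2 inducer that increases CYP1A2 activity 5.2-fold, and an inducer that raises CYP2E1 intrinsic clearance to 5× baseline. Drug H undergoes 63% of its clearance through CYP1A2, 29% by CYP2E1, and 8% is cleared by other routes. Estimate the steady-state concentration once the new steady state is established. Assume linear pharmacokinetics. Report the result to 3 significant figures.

1.39 mg/L

The CYP1A2 pathway (63% of clearance) increases to 5.2× activity: 0.63 × 5.2 = 3.276.
The CYP2E1 pathway (29% of clearance) increases to 5× activity: 0.29 × 5 = 1.45.
Non-CYP routes (8%) are unchanged.
CL_new/CL_old = 3.276 + 1.45 + 0.08 = 4.806.
New steady-state concentration = 6.67 / 4.806 = 1.39 mg/L (concentration scales inversely with clearance).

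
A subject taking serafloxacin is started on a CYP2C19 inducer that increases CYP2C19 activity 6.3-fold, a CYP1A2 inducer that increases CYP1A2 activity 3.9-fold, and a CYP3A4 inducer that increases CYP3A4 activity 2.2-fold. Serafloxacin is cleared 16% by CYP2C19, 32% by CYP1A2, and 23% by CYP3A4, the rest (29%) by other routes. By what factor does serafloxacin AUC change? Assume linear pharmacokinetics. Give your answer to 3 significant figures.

CYP2C19: 0.16 × 6.3 = 1.008
CYP1A2: 0.32 × 3.9 = 1.248
CYP3A4: 0.23 × 2.2 = 0.506
Other: 0.29 (unchanged)
New clearance relative to baseline: 1.008 + 1.248 + 0.506 + 0.29 = 3.052.
AUC ∝ 1/CL: fold-change = 1 / 3.052 = 0.328.

0.328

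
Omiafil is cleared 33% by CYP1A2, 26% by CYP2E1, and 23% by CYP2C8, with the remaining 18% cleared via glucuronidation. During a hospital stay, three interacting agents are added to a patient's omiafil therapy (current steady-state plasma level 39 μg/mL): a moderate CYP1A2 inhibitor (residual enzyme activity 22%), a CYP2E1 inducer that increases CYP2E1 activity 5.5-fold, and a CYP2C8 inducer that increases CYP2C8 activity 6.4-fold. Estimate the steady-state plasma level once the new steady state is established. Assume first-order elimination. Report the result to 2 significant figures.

12 μg/mL

CYP1A2: 0.33 × 0.22 = 0.0726
CYP2E1: 0.26 × 5.5 = 1.43
CYP2C8: 0.23 × 6.4 = 1.472
Other: 0.18 (unchanged)
New clearance relative to baseline: 0.0726 + 1.43 + 1.472 + 0.18 = 3.1546.
Steady-state plasma level ∝ 1/CL: new value = 39 / 3.1546 = 12 μg/mL.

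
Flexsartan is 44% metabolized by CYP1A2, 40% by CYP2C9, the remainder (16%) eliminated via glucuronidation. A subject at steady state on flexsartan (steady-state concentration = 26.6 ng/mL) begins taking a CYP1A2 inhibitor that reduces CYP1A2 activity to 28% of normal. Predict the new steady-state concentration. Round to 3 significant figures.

The CYP1A2 pathway (44% of clearance) is reduced to 0.28× activity: 0.44 × 0.28 = 0.1232.
CYP2C9 (40%) and the residual 16% are unaffected.
CL_new/CL_old = 0.1232 + 0.4 + 0.16 = 0.6832.
With dosing unchanged, steady-state concentration scales as 1/CL: 26.6 / 0.6832 = 38.9 ng/mL.

38.9 ng/mL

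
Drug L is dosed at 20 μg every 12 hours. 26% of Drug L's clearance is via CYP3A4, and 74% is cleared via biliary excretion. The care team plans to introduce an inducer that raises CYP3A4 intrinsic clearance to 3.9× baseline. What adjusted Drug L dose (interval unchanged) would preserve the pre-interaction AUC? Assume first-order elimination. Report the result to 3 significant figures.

CYP3A4: 0.26 × 3.9 = 1.014
Other: 0.74 (unchanged)
CL_new/CL_old = 1.014 + 0.74 = 1.754.
To maintain the same steady-state level, dose must scale with clearance: new dose = 20 × 1.754 = 35.1 μg.

35.1 μg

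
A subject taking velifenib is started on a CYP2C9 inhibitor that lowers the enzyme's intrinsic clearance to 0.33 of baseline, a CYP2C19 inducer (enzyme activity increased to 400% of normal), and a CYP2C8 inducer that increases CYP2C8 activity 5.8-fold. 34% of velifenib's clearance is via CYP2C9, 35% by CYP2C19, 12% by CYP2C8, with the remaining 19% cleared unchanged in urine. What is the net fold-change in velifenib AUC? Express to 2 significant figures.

The CYP2C9 pathway (34% of clearance) falls to 0.33× activity: 0.34 × 0.33 = 0.1122.
The CYP2C19 pathway (35% of clearance) increases to 4× activity: 0.35 × 4 = 1.4.
The CYP2C8 pathway (12% of clearance) is boosted to 5.8× activity: 0.12 × 5.8 = 0.696.
The remaining 19% of clearance is unaffected.
Relative clearance = 0.1122 + 1.4 + 0.696 + 0.19 = 2.3982.
Because AUC varies inversely with clearance, the combined effect is 1 / 2.3982 = 0.42.

0.42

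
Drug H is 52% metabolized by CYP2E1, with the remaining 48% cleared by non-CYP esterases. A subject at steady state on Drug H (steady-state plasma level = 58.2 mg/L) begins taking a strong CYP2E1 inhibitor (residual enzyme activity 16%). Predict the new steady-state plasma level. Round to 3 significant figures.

CYP2E1: 0.52 × 0.16 = 0.0832
Other: 0.48 (unchanged)
CL_new/CL_old = 0.0832 + 0.48 = 0.5632.
With dosing unchanged, steady-state plasma level scales as 1/CL: 58.2 / 0.5632 = 103 mg/L.

103 mg/L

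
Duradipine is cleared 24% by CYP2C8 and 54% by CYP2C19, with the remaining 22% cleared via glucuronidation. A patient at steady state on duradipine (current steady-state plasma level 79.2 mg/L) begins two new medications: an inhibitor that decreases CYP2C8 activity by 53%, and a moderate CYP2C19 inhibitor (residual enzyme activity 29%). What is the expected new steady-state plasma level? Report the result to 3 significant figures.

162 mg/L

The CYP2C8 pathway (24% of clearance) falls to 0.47× activity: 0.24 × 0.47 = 0.1128.
The CYP2C19 pathway (54% of clearance) falls to 0.29× activity: 0.54 × 0.29 = 0.1566.
The remaining 22% of clearance is unaffected.
New clearance relative to baseline: 0.1128 + 0.1566 + 0.22 = 0.4894.
New steady-state plasma level = 79.2 / 0.4894 = 162 mg/L (concentration scales inversely with clearance).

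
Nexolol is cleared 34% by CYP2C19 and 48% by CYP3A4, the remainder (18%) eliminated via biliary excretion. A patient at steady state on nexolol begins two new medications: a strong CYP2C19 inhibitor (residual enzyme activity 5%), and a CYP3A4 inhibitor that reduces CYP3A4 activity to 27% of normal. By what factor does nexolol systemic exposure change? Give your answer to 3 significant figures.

The CYP2C19 pathway (34% of clearance) falls to 0.05× activity: 0.34 × 0.05 = 0.017.
The CYP3A4 pathway (48% of clearance) drops to 0.27× activity: 0.48 × 0.27 = 0.1296.
The remaining 18% of clearance is unaffected.
CL_new/CL_old = 0.017 + 0.1296 + 0.18 = 0.3266.
Net systemic exposure ratio = 1 / 0.3266 = 3.06.

3.06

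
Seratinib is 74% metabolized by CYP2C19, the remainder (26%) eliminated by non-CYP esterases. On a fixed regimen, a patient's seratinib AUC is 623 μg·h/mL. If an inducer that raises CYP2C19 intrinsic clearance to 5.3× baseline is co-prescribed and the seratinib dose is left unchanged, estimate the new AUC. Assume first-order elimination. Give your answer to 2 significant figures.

CYP2C19: 0.74 × 5.3 = 3.922
Other: 0.26 (unchanged)
New clearance relative to baseline: 3.922 + 0.26 = 4.182.
With dosing unchanged, AUC scales as 1/CL: 623 / 4.182 = 1.5 × 10² μg·h/mL.

1.5 × 10² μg·h/mL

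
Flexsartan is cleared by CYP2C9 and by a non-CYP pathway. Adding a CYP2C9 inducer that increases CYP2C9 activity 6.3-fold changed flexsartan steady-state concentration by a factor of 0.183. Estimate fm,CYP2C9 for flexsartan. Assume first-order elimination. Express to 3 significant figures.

Write x for the fraction cleared via CYP2C9. The observed steady-state concentration change means clearance rose to 1/0.183 = 5.464 of baseline.
Setting x·6.3 + (1 − x) = 5.464 and solving: x = (5.464 − 1)/(6.3 − 1) = 0.842.

0.842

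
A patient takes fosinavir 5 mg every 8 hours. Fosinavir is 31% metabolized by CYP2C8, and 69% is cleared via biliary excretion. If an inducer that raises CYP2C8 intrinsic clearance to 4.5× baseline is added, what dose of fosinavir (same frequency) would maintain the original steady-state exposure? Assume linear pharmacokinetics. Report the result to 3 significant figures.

10.4 mg

The CYP2C8 pathway (31% of clearance) rises to 4.5× activity: 0.31 × 4.5 = 1.395.
Non-CYP routes (69%) are unchanged.
New clearance relative to baseline: 1.395 + 0.69 = 2.085.
To maintain the same steady-state level, dose must scale with clearance: new dose = 5 × 2.085 = 10.4 mg.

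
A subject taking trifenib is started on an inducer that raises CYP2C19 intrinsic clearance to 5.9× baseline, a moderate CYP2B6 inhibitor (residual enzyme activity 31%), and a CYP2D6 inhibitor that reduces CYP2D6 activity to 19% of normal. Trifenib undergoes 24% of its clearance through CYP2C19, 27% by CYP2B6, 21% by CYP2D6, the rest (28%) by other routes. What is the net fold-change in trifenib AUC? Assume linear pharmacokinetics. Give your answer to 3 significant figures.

0.550

The CYP2C19 pathway (24% of clearance) rises to 5.9× activity: 0.24 × 5.9 = 1.416.
The CYP2B6 pathway (27% of clearance) is reduced to 0.31× activity: 0.27 × 0.31 = 0.0837.
The CYP2D6 pathway (21% of clearance) falls to 0.19× activity: 0.21 × 0.19 = 0.0399.
Non-CYP routes (28%) are unchanged.
New clearance relative to baseline: 1.416 + 0.0837 + 0.0399 + 0.28 = 1.8196.
Because AUC varies inversely with clearance, the combined effect is 1 / 1.8196 = 0.550.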